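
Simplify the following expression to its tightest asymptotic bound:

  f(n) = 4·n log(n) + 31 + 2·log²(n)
Θ(n log n)

Order the terms by growth rate: 31 ≺ 2·log²(n) ≺ 4·n log(n).
The fastest-growing term 4·n log(n) dominates as n → ∞; dropping its constant factor gives Θ(n log n).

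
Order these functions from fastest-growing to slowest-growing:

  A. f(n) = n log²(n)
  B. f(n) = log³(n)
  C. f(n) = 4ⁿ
C > A > B

Comparing growth rates:
C = 4ⁿ is O(4ⁿ)
A = n log²(n) is O(n log² n)
B = log³(n) is O(log³ n)

Therefore, the order from fastest to slowest is: C > A > B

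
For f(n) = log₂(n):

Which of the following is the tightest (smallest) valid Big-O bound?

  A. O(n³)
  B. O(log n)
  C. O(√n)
B

f(n) = log₂(n) is O(log n).
All listed options are valid Big-O bounds (upper bounds),
but O(log n) is the tightest (smallest valid bound).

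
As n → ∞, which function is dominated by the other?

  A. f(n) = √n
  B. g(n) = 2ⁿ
A

f(n) = √n is O(√n), while g(n) = 2ⁿ is O(2ⁿ).
Since O(√n) grows slower than O(2ⁿ), f(n) is dominated.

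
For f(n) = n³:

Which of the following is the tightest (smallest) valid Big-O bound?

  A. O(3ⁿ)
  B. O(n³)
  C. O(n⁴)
B

f(n) = n³ is O(n³).
All listed options are valid Big-O bounds (upper bounds),
but O(n³) is the tightest (smallest valid bound).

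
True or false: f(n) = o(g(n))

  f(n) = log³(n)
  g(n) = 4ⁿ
True

f(n) = log³(n) is O(log³ n), and g(n) = 4ⁿ is O(4ⁿ).
Since O(log³ n) grows strictly slower than O(4ⁿ), f(n) = o(g(n)) is true.
This means lim(n→∞) f(n)/g(n) = 0.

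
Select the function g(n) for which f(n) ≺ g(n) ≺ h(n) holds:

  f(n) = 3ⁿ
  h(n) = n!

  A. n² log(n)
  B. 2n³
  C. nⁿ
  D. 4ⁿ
D

We need g(n) with 3ⁿ = o(g(n)) and g(n) = o(n!), i.e. O(3ⁿ) ≺ g ≺ O(n!).
Check each option:
  A. n² log(n) — O(n² log n) does not grow strictly faster than f(n)
  B. 2n³ — O(n³) does not grow strictly faster than f(n)
  C. nⁿ — O(nⁿ) does not grow strictly slower than h(n)
  D. 4ⁿ — O(4ⁿ) is strictly between O(3ⁿ) and O(n!) ✓

Only option D (4ⁿ) lies strictly between.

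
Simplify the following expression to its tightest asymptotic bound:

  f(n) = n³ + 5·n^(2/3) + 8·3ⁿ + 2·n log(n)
Θ(3ⁿ)

Order the terms by growth rate: 5·n^(2/3) ≺ 2·n log(n) ≺ n³ ≺ 8·3ⁿ.
The fastest-growing term 8·3ⁿ dominates as n → ∞; dropping its constant factor gives Θ(3ⁿ).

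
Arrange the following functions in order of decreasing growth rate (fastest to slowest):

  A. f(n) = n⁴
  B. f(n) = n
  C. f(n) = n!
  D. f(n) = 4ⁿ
C > D > A > B

Comparing growth rates:
C = n! is O(n!)
D = 4ⁿ is O(4ⁿ)
A = n⁴ is O(n⁴)
B = n is O(n)

Therefore, the order from fastest to slowest is: C > D > A > B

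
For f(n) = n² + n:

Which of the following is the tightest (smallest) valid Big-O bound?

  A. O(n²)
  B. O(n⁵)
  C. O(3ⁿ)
A

f(n) = n² + n is O(n²).
All listed options are valid Big-O bounds (upper bounds),
but O(n²) is the tightest (smallest valid bound).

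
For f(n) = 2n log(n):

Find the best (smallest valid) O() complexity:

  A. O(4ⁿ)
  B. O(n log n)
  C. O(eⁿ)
B

f(n) = 2n log(n) is O(n log n).
All listed options are valid Big-O bounds (upper bounds),
but O(n log n) is the tightest (smallest valid bound).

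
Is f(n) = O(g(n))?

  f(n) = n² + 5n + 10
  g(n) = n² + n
True

f(n) = n² + 5n + 10 and g(n) = n² + n are both O(n²).
Big-O permits equal growth rates (f ≤ c·g for some c), so f(n) = O(g(n)) is true.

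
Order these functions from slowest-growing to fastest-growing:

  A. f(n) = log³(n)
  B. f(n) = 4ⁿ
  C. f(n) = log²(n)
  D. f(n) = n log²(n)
C < A < D < B

Comparing growth rates:
C = log²(n) is O(log² n)
A = log³(n) is O(log³ n)
D = n log²(n) is O(n log² n)
B = 4ⁿ is O(4ⁿ)

Therefore, the order from slowest to fastest is: C < A < D < B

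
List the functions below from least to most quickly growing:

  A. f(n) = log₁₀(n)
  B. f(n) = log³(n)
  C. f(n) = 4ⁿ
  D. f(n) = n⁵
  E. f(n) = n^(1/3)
A < B < E < D < C

Comparing growth rates:
A = log₁₀(n) is O(log n)
B = log³(n) is O(log³ n)
E = n^(1/3) is O(n^(1/3))
D = n⁵ is O(n⁵)
C = 4ⁿ is O(4ⁿ)

Therefore, the order from slowest to fastest is: A < B < E < D < C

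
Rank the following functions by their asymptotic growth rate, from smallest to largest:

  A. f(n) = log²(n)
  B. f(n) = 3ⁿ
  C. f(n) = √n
A < C < B

Comparing growth rates:
A = log²(n) is O(log² n)
C = √n is O(√n)
B = 3ⁿ is O(3ⁿ)

Therefore, the order from slowest to fastest is: A < C < B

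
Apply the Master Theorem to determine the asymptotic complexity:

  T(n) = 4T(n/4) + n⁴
Θ(n⁴)

Master Theorem: a = 4, b = 4, f(n) = n⁴.
Compute the critical exponent d = log₄(4) = 1.
Compare f(n) = Θ(n⁴) against n^d:
  k = 4 > d = 1, so f(n) = Ω(n^(d+ε)) — Case 3.
  Regularity: a·(n/b)^4/n^4 = a/b^4 = 4/256 < 1 ✓.
  The top-level work dominates: T(n) = Θ(f(n)) = Θ(n⁴).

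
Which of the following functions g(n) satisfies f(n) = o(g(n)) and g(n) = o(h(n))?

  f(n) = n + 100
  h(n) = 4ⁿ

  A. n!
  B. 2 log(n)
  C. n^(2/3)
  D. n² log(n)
D

We need g(n) with n + 100 = o(g(n)) and g(n) = o(4ⁿ), i.e. O(n) ≺ g ≺ O(4ⁿ).
Check each option:
  A. n! — O(n!) does not grow strictly slower than h(n)
  B. 2 log(n) — O(log n) does not grow strictly faster than f(n)
  C. n^(2/3) — O(n^(2/3)) does not grow strictly faster than f(n)
  D. n² log(n) — O(n² log n) is strictly between O(n) and O(4ⁿ) ✓

Only option D (n² log(n)) lies strictly between.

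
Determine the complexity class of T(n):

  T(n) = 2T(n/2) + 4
Θ(n)

Master Theorem: a = 2, b = 2, f(n) = 4.
Compute the critical exponent d = log₂(2) = 1.
Compare f(n) = Θ(1) against n^d:
  k = 0 < d = 1, so f(n) = O(n^(d-ε)) — Case 1.
  The recursion cost dominates: T(n) = Θ(n^d) = Θ(n).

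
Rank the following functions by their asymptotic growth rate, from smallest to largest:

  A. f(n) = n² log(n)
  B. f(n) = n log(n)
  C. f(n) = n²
B < C < A

Comparing growth rates:
B = n log(n) is O(n log n)
C = n² is O(n²)
A = n² log(n) is O(n² log n)

Therefore, the order from slowest to fastest is: B < C < A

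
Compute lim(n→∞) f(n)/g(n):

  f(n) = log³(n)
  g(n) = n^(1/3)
0

Since log³(n) (O(log³ n)) grows slower than n^(1/3) (O(n^(1/3))),
the ratio f(n)/g(n) → 0 as n → ∞.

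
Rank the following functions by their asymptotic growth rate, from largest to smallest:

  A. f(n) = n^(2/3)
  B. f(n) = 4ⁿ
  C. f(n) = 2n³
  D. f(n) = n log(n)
B > C > D > A

Comparing growth rates:
B = 4ⁿ is O(4ⁿ)
C = 2n³ is O(n³)
D = n log(n) is O(n log n)
A = n^(2/3) is O(n^(2/3))

Therefore, the order from fastest to slowest is: B > C > D > A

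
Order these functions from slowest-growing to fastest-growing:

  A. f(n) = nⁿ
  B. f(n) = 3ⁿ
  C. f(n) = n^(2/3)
C < B < A

Comparing growth rates:
C = n^(2/3) is O(n^(2/3))
B = 3ⁿ is O(3ⁿ)
A = nⁿ is O(nⁿ)

Therefore, the order from slowest to fastest is: C < B < A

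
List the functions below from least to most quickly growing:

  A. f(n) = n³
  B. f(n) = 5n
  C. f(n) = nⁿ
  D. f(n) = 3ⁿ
B < A < D < C

Comparing growth rates:
B = 5n is O(n)
A = n³ is O(n³)
D = 3ⁿ is O(3ⁿ)
C = nⁿ is O(nⁿ)

Therefore, the order from slowest to fastest is: B < A < D < C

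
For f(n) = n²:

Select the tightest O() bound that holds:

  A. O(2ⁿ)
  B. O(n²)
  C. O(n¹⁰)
B

f(n) = n² is O(n²).
All listed options are valid Big-O bounds (upper bounds),
but O(n²) is the tightest (smallest valid bound).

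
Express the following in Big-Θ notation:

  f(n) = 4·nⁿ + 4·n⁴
Θ(nⁿ)

Order the terms by growth rate: 4·n⁴ ≺ 4·nⁿ.
The fastest-growing term 4·nⁿ dominates as n → ∞; dropping its constant factor gives Θ(nⁿ).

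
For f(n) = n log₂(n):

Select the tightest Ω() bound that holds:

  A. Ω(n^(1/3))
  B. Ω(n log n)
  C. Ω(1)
B

f(n) = n log₂(n) is Ω(n log n).
All listed options are valid Big-Ω bounds (lower bounds),
but Ω(n log n) is the tightest (largest valid bound).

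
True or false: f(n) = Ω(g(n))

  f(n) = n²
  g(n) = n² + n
True

f(n) = n² and g(n) = n² + n are both O(n²).
Big-Ω permits equal growth rates (f ≥ c·g for some c > 0), so f(n) = Ω(g(n)) is true.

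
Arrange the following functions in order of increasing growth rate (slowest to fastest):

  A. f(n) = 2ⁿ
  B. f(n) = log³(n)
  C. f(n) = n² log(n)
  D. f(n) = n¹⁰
B < C < D < A

Comparing growth rates:
B = log³(n) is O(log³ n)
C = n² log(n) is O(n² log n)
D = n¹⁰ is O(n¹⁰)
A = 2ⁿ is O(2ⁿ)

Therefore, the order from slowest to fastest is: B < C < D < A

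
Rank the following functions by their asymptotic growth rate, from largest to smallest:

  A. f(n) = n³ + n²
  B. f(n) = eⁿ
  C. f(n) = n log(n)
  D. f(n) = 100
B > A > C > D

Comparing growth rates:
B = eⁿ is O(eⁿ)
A = n³ + n² is O(n³)
C = n log(n) is O(n log n)
D = 100 is O(1)

Therefore, the order from fastest to slowest is: B > A > C > D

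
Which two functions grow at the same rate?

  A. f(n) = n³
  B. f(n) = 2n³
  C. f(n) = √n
A and B

Examining each function:
  A. n³ is O(n³)
  B. 2n³ is O(n³)
  C. √n is O(√n)

Functions A and B both have the same complexity class.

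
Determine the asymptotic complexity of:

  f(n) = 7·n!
O(n!)

The dominant term in 7·n! is 7·n!, which is Θ(n!).
Constants are absorbed, so the tightest bound is O(n!).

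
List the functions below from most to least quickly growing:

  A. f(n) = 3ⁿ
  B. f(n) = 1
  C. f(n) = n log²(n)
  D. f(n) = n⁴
A > D > C > B

Comparing growth rates:
A = 3ⁿ is O(3ⁿ)
D = n⁴ is O(n⁴)
C = n log²(n) is O(n log² n)
B = 1 is O(1)

Therefore, the order from fastest to slowest is: A > D > C > B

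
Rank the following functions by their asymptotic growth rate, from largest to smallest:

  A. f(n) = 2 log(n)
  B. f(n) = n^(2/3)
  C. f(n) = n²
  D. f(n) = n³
D > C > B > A

Comparing growth rates:
D = n³ is O(n³)
C = n² is O(n²)
B = n^(2/3) is O(n^(2/3))
A = 2 log(n) is O(log n)

Therefore, the order from fastest to slowest is: D > C > B > A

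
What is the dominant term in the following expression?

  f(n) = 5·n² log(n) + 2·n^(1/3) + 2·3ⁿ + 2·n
2·3ⁿ

Looking at each term:
  - 5·n² log(n) is O(n² log n)
  - 2·n^(1/3) is O(n^(1/3))
  - 2·3ⁿ is O(3ⁿ)
  - 2·n is O(n)

The term 2·3ⁿ (O(3ⁿ)) grows fastest and dominates all others.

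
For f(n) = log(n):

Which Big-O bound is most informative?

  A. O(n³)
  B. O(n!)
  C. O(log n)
C

f(n) = log(n) is O(log n).
All listed options are valid Big-O bounds (upper bounds),
but O(log n) is the tightest (smallest valid bound).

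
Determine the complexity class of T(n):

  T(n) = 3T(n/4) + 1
Θ(n^log₄(3))

Master Theorem: a = 3, b = 4, f(n) = 1.
Compute the critical exponent d = log₄(3) = 0.792.
Compare f(n) = Θ(1) against n^d:
  k = 0 < d = 0.792, so f(n) = O(n^(d-ε)) — Case 1.
  The recursion cost dominates: T(n) = Θ(n^d) = Θ(n^log₄(3)).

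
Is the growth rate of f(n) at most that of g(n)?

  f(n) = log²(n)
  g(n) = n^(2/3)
True

f(n) = log²(n) is O(log² n), and g(n) = n^(2/3) is O(n^(2/3)).
Since O(log² n) ⊆ O(n^(2/3)) (f grows no faster than g), f(n) = O(g(n)) is true.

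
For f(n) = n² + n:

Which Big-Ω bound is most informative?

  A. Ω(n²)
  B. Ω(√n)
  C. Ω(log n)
A

f(n) = n² + n is Ω(n²).
All listed options are valid Big-Ω bounds (lower bounds),
but Ω(n²) is the tightest (largest valid bound).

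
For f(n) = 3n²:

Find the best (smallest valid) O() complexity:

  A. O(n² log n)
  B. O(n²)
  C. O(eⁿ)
B

f(n) = 3n² is O(n²).
All listed options are valid Big-O bounds (upper bounds),
but O(n²) is the tightest (smallest valid bound).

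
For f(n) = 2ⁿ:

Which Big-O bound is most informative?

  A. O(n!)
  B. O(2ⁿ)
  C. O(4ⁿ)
B

f(n) = 2ⁿ is O(2ⁿ).
All listed options are valid Big-O bounds (upper bounds),
but O(2ⁿ) is the tightest (smallest valid bound).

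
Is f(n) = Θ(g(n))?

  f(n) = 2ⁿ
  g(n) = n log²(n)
False

f(n) = 2ⁿ is O(2ⁿ), and g(n) = n log²(n) is O(n log² n).
Since they have different growth rates, f(n) = Θ(g(n)) is false.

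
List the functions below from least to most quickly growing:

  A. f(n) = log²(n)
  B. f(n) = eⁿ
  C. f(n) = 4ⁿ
A < B < C

Comparing growth rates:
A = log²(n) is O(log² n)
B = eⁿ is O(eⁿ)
C = 4ⁿ is O(4ⁿ)

Therefore, the order from slowest to fastest is: A < B < C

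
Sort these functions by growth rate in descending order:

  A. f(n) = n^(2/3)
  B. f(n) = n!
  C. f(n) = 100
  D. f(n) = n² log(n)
B > D > A > C

Comparing growth rates:
B = n! is O(n!)
D = n² log(n) is O(n² log n)
A = n^(2/3) is O(n^(2/3))
C = 100 is O(1)

Therefore, the order from fastest to slowest is: B > D > A > C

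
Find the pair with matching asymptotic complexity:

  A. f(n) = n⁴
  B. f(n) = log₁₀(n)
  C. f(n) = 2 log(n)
B and C

Examining each function:
  A. n⁴ is O(n⁴)
  B. log₁₀(n) is O(log n)
  C. 2 log(n) is O(log n)

Functions B and C both have the same complexity class.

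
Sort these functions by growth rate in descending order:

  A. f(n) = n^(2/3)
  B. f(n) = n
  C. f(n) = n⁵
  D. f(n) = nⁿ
D > C > B > A

Comparing growth rates:
D = nⁿ is O(nⁿ)
C = n⁵ is O(n⁵)
B = n is O(n)
A = n^(2/3) is O(n^(2/3))

Therefore, the order from fastest to slowest is: D > C > B > A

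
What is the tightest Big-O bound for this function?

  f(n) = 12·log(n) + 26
O(log n)

The dominant term in 12·log(n) + 26 is 12·log(n), which is Θ(log n).
Lower-order terms (26) are asymptotically negligible.
Constants are absorbed, so the tightest bound is O(log n).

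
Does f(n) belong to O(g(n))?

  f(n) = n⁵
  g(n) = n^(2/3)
False

f(n) = n⁵ is O(n⁵), and g(n) = n^(2/3) is O(n^(2/3)).
Since O(n⁵) grows faster than O(n^(2/3)), f(n) = O(g(n)) is false.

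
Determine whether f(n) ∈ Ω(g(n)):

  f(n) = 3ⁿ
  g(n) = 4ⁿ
False

f(n) = 3ⁿ is O(3ⁿ), and g(n) = 4ⁿ is O(4ⁿ).
Since O(3ⁿ) grows slower than O(4ⁿ), f(n) = Ω(g(n)) is false.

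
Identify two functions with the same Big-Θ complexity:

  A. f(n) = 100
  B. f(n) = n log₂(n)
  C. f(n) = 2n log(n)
B and C

Examining each function:
  A. 100 is O(1)
  B. n log₂(n) is O(n log n)
  C. 2n log(n) is O(n log n)

Functions B and C both have the same complexity class.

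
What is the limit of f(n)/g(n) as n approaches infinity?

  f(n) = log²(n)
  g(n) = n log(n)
0

Since log²(n) (O(log² n)) grows slower than n log(n) (O(n log n)),
the ratio f(n)/g(n) → 0 as n → ∞.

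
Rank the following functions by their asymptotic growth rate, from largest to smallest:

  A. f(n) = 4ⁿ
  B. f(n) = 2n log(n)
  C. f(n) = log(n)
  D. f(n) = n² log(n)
A > D > B > C

Comparing growth rates:
A = 4ⁿ is O(4ⁿ)
D = n² log(n) is O(n² log n)
B = 2n log(n) is O(n log n)
C = log(n) is O(log n)

Therefore, the order from fastest to slowest is: A > D > B > C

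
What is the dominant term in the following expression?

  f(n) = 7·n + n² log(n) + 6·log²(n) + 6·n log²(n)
n² log(n)

Looking at each term:
  - 7·n is O(n)
  - n² log(n) is O(n² log n)
  - 6·log²(n) is O(log² n)
  - 6·n log²(n) is O(n log² n)

The term n² log(n) (O(n² log n)) grows fastest and dominates all others.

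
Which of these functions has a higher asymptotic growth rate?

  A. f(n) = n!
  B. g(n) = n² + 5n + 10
A

f(n) = n! is O(n!), while g(n) = n² + 5n + 10 is O(n²).
Since O(n!) grows faster than O(n²), f(n) dominates.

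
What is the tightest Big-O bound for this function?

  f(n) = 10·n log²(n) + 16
O(n log² n)

The dominant term in 10·n log²(n) + 16 is 10·n log²(n), which is Θ(n log² n).
Lower-order terms (16) are asymptotically negligible.
Constants are absorbed, so the tightest bound is O(n log² n).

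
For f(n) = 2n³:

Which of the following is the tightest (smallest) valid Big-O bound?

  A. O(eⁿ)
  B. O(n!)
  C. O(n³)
C

f(n) = 2n³ is O(n³).
All listed options are valid Big-O bounds (upper bounds),
but O(n³) is the tightest (smallest valid bound).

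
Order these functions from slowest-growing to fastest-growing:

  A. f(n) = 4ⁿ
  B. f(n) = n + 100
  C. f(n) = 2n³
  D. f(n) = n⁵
B < C < D < A

Comparing growth rates:
B = n + 100 is O(n)
C = 2n³ is O(n³)
D = n⁵ is O(n⁵)
A = 4ⁿ is O(4ⁿ)

Therefore, the order from slowest to fastest is: B < C < D < A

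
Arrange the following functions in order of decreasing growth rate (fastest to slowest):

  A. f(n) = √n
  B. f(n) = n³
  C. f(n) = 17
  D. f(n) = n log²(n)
B > D > A > C

Comparing growth rates:
B = n³ is O(n³)
D = n log²(n) is O(n log² n)
A = √n is O(√n)
C = 17 is O(1)

Therefore, the order from fastest to slowest is: B > D > A > C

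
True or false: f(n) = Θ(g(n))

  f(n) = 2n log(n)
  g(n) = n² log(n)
False

f(n) = 2n log(n) is O(n log n), and g(n) = n² log(n) is O(n² log n).
Since they have different growth rates, f(n) = Θ(g(n)) is false.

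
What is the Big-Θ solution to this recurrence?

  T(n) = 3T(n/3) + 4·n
Θ(n log n)

Master Theorem: a = 3, b = 3, f(n) = 4·n.
Compute the critical exponent d = log₃(3) = 1.
Compare f(n) = Θ(n) against n^d:
  k = 1 = d, so f(n) = Θ(n^d) — Case 2.
  Work is balanced across levels: T(n) = Θ(n^d log n) = Θ(n log n).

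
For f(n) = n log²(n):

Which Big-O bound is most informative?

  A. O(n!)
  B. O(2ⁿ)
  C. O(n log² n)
C

f(n) = n log²(n) is O(n log² n).
All listed options are valid Big-O bounds (upper bounds),
but O(n log² n) is the tightest (smallest valid bound).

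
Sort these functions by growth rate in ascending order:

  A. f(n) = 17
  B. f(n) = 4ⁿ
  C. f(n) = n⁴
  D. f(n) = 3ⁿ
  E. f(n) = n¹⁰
A < C < E < D < B

Comparing growth rates:
A = 17 is O(1)
C = n⁴ is O(n⁴)
E = n¹⁰ is O(n¹⁰)
D = 3ⁿ is O(3ⁿ)
B = 4ⁿ is O(4ⁿ)

Therefore, the order from slowest to fastest is: A < C < E < D < B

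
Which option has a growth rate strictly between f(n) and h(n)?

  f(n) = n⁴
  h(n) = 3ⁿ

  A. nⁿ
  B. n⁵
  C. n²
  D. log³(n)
B

We need g(n) with n⁴ = o(g(n)) and g(n) = o(3ⁿ), i.e. O(n⁴) ≺ g ≺ O(3ⁿ).
Check each option:
  A. nⁿ — O(nⁿ) does not grow strictly slower than h(n)
  B. n⁵ — O(n⁵) is strictly between O(n⁴) and O(3ⁿ) ✓
  C. n² — O(n²) does not grow strictly faster than f(n)
  D. log³(n) — O(log³ n) does not grow strictly faster than f(n)

Only option B (n⁵) lies strictly between.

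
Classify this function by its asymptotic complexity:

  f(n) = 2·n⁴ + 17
O(n⁴)

The dominant term in 2·n⁴ + 17 is 2·n⁴, which is Θ(n⁴).
Lower-order terms (17) are asymptotically negligible.
Constants are absorbed, so the tightest bound is O(n⁴).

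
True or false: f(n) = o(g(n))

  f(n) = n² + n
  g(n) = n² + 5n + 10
False

f(n) = n² + n is O(n²), and g(n) = n² + 5n + 10 is O(n²).
Since they have the same growth rate, f(n) = o(g(n)) is false.
(f = o(g) requires f to grow strictly slower, not equal.)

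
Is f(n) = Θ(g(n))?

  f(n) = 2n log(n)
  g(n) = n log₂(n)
True

f(n) = 2n log(n) and g(n) = n log₂(n) are both O(n log n).
Since they have the same asymptotic growth rate, f(n) = Θ(g(n)) is true.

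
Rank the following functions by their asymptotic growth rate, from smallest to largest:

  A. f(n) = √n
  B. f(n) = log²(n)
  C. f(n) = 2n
B < A < C

Comparing growth rates:
B = log²(n) is O(log² n)
A = √n is O(√n)
C = 2n is O(n)

Therefore, the order from slowest to fastest is: B < A < C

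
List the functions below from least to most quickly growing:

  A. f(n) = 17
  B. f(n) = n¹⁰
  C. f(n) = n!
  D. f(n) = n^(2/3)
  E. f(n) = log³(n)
A < E < D < B < C

Comparing growth rates:
A = 17 is O(1)
E = log³(n) is O(log³ n)
D = n^(2/3) is O(n^(2/3))
B = n¹⁰ is O(n¹⁰)
C = n! is O(n!)

Therefore, the order from slowest to fastest is: A < E < D < B < C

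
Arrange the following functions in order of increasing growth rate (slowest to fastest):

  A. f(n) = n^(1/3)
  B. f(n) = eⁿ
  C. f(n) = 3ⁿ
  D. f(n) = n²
A < D < B < C

Comparing growth rates:
A = n^(1/3) is O(n^(1/3))
D = n² is O(n²)
B = eⁿ is O(eⁿ)
C = 3ⁿ is O(3ⁿ)

Therefore, the order from slowest to fastest is: A < D < B < C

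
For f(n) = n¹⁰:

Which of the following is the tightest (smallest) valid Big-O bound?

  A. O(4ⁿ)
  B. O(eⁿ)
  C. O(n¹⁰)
C

f(n) = n¹⁰ is O(n¹⁰).
All listed options are valid Big-O bounds (upper bounds),
but O(n¹⁰) is the tightest (smallest valid bound).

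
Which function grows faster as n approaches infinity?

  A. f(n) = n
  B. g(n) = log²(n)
A

f(n) = n is O(n), while g(n) = log²(n) is O(log² n).
Since O(n) grows faster than O(log² n), f(n) dominates.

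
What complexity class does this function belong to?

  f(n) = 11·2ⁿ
O(2ⁿ)

The dominant term in 11·2ⁿ is 11·2ⁿ, which is Θ(2ⁿ).
Constants are absorbed, so the tightest bound is O(2ⁿ).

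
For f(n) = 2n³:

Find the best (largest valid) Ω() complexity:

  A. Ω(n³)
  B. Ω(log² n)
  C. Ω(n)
A

f(n) = 2n³ is Ω(n³).
All listed options are valid Big-Ω bounds (lower bounds),
but Ω(n³) is the tightest (largest valid bound).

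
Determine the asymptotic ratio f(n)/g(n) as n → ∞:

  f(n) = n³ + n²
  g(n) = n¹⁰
0

Since n³ + n² (O(n³)) grows slower than n¹⁰ (O(n¹⁰)),
the ratio f(n)/g(n) → 0 as n → ∞.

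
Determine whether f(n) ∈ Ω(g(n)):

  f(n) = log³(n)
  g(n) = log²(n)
True

f(n) = log³(n) is O(log³ n), and g(n) = log²(n) is O(log² n).
Since O(log³ n) grows at least as fast as O(log² n), f(n) = Ω(g(n)) is true.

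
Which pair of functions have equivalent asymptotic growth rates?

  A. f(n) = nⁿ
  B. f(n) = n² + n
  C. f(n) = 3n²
B and C

Examining each function:
  A. nⁿ is O(nⁿ)
  B. n² + n is O(n²)
  C. 3n² is O(n²)

Functions B and C both have the same complexity class.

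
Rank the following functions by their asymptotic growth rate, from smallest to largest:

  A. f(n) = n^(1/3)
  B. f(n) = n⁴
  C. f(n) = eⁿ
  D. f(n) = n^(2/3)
A < D < B < C

Comparing growth rates:
A = n^(1/3) is O(n^(1/3))
D = n^(2/3) is O(n^(2/3))
B = n⁴ is O(n⁴)
C = eⁿ is O(eⁿ)

Therefore, the order from slowest to fastest is: A < D < B < C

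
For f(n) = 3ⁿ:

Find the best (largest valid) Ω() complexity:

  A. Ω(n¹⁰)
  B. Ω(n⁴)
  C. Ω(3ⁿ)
C

f(n) = 3ⁿ is Ω(3ⁿ).
All listed options are valid Big-Ω bounds (lower bounds),
but Ω(3ⁿ) is the tightest (largest valid bound).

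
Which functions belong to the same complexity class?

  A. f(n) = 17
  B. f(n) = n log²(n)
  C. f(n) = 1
A and C

Examining each function:
  A. 17 is O(1)
  B. n log²(n) is O(n log² n)
  C. 1 is O(1)

Functions A and C both have the same complexity class.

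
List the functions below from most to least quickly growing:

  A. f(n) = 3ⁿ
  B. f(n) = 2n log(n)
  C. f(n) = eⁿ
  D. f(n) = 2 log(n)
A > C > B > D

Comparing growth rates:
A = 3ⁿ is O(3ⁿ)
C = eⁿ is O(eⁿ)
B = 2n log(n) is O(n log n)
D = 2 log(n) is O(log n)

Therefore, the order from fastest to slowest is: A > C > B > D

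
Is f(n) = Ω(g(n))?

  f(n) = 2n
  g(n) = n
True

f(n) = 2n and g(n) = n are both O(n).
Big-Ω permits equal growth rates (f ≥ c·g for some c > 0), so f(n) = Ω(g(n)) is true.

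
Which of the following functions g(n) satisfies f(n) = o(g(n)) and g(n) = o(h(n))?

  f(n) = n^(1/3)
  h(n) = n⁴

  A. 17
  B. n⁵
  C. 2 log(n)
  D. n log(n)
D

We need g(n) with n^(1/3) = o(g(n)) and g(n) = o(n⁴), i.e. O(n^(1/3)) ≺ g ≺ O(n⁴).
Check each option:
  A. 17 — O(1) does not grow strictly faster than f(n)
  B. n⁵ — O(n⁵) does not grow strictly slower than h(n)
  C. 2 log(n) — O(log n) does not grow strictly faster than f(n)
  D. n log(n) — O(n log n) is strictly between O(n^(1/3)) and O(n⁴) ✓

Only option D (n log(n)) lies strictly between.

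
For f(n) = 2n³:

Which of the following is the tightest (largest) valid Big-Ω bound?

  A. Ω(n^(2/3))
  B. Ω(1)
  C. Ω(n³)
C

f(n) = 2n³ is Ω(n³).
All listed options are valid Big-Ω bounds (lower bounds),
but Ω(n³) is the tightest (largest valid bound).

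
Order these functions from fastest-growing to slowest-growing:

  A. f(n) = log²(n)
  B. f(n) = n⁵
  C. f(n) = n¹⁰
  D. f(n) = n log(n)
C > B > D > A

Comparing growth rates:
C = n¹⁰ is O(n¹⁰)
B = n⁵ is O(n⁵)
D = n log(n) is O(n log n)
A = log²(n) is O(log² n)

Therefore, the order from fastest to slowest is: C > B > D > A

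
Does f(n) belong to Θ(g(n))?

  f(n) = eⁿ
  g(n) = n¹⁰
False

f(n) = eⁿ is O(eⁿ), and g(n) = n¹⁰ is O(n¹⁰).
Since they have different growth rates, f(n) = Θ(g(n)) is false.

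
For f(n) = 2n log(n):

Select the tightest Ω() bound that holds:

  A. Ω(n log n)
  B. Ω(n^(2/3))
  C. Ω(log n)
A

f(n) = 2n log(n) is Ω(n log n).
All listed options are valid Big-Ω bounds (lower bounds),
but Ω(n log n) is the tightest (largest valid bound).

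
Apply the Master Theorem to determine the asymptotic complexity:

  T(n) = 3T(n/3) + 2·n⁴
Θ(n⁴)

Master Theorem: a = 3, b = 3, f(n) = 2·n⁴.
Compute the critical exponent d = log₃(3) = 1.
Compare f(n) = Θ(n⁴) against n^d:
  k = 4 > d = 1, so f(n) = Ω(n^(d+ε)) — Case 3.
  Regularity: a·(n/b)^4/n^4 = a/b^4 = 3/81 < 1 ✓.
  The top-level work dominates: T(n) = Θ(f(n)) = Θ(n⁴).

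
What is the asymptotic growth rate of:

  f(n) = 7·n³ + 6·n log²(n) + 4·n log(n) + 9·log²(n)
Θ(n³)

Order the terms by growth rate: 9·log²(n) ≺ 4·n log(n) ≺ 6·n log²(n) ≺ 7·n³.
The fastest-growing term 7·n³ dominates as n → ∞; dropping its constant factor gives Θ(n³).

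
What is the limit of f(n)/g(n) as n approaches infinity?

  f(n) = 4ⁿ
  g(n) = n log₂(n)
∞

Since 4ⁿ (O(4ⁿ)) grows faster than n log₂(n) (O(n log n)),
the ratio f(n)/g(n) → ∞ as n → ∞.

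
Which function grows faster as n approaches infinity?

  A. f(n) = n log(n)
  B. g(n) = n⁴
B

f(n) = n log(n) is O(n log n), while g(n) = n⁴ is O(n⁴).
Since O(n⁴) grows faster than O(n log n), g(n) dominates.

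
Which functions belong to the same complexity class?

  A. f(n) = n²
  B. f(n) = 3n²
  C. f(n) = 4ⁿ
A and B

Examining each function:
  A. n² is O(n²)
  B. 3n² is O(n²)
  C. 4ⁿ is O(4ⁿ)

Functions A and B both have the same complexity class.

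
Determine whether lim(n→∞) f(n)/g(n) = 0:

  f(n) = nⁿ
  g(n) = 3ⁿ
False

f(n) = nⁿ is O(nⁿ), and g(n) = 3ⁿ is O(3ⁿ).
Since O(nⁿ) grows faster than or equal to O(3ⁿ), f(n) = o(g(n)) is false.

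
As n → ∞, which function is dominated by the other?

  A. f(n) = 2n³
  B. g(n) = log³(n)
B

f(n) = 2n³ is O(n³), while g(n) = log³(n) is O(log³ n).
Since O(log³ n) grows slower than O(n³), g(n) is dominated.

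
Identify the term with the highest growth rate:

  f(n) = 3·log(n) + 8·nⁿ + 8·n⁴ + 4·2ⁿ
8·nⁿ

Looking at each term:
  - 3·log(n) is O(log n)
  - 8·nⁿ is O(nⁿ)
  - 8·n⁴ is O(n⁴)
  - 4·2ⁿ is O(2ⁿ)

The term 8·nⁿ (O(nⁿ)) grows fastest and dominates all others.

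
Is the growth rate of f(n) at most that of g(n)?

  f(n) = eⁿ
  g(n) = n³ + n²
False

f(n) = eⁿ is O(eⁿ), and g(n) = n³ + n² is O(n³).
Since O(eⁿ) grows faster than O(n³), f(n) = O(g(n)) is false.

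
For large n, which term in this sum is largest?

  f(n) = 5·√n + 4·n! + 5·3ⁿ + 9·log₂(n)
4·n!

Looking at each term:
  - 5·√n is O(√n)
  - 4·n! is O(n!)
  - 5·3ⁿ is O(3ⁿ)
  - 9·log₂(n) is O(log n)

The term 4·n! (O(n!)) grows fastest and dominates all others.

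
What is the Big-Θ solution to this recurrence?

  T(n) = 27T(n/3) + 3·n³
Θ(n³ log n)

Master Theorem: a = 27, b = 3, f(n) = 3·n³.
Compute the critical exponent d = log₃(27) = 3.
Compare f(n) = Θ(n³) against n^d:
  k = 3 = d, so f(n) = Θ(n^d) — Case 2.
  Work is balanced across levels: T(n) = Θ(n^d log n) = Θ(n³ log n).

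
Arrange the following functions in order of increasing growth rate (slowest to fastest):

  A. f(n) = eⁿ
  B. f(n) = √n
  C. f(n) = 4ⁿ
B < A < C

Comparing growth rates:
B = √n is O(√n)
A = eⁿ is O(eⁿ)
C = 4ⁿ is O(4ⁿ)

Therefore, the order from slowest to fastest is: B < A < C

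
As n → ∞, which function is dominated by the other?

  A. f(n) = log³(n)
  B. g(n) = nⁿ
A

f(n) = log³(n) is O(log³ n), while g(n) = nⁿ is O(nⁿ).
Since O(log³ n) grows slower than O(nⁿ), f(n) is dominated.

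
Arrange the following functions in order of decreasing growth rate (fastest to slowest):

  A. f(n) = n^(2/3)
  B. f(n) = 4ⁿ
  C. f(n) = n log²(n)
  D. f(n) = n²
B > D > C > A

Comparing growth rates:
B = 4ⁿ is O(4ⁿ)
D = n² is O(n²)
C = n log²(n) is O(n log² n)
A = n^(2/3) is O(n^(2/3))

Therefore, the order from fastest to slowest is: B > D > C > A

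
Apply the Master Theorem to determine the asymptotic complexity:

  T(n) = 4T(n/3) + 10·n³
Θ(n³)

Master Theorem: a = 4, b = 3, f(n) = 10·n³.
Compute the critical exponent d = log₃(4) = 1.262.
Compare f(n) = Θ(n³) against n^d:
  k = 3 > d = 1.262, so f(n) = Ω(n^(d+ε)) — Case 3.
  Regularity: a·(n/b)^3/n^3 = a/b^3 = 4/27 < 1 ✓.
  The top-level work dominates: T(n) = Θ(f(n)) = Θ(n³).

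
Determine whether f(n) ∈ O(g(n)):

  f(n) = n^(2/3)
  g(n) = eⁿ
True

f(n) = n^(2/3) is O(n^(2/3)), and g(n) = eⁿ is O(eⁿ).
Since O(n^(2/3)) ⊆ O(eⁿ) (f grows no faster than g), f(n) = O(g(n)) is true.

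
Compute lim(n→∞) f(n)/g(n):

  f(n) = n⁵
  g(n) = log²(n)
∞

Since n⁵ (O(n⁵)) grows faster than log²(n) (O(log² n)),
the ratio f(n)/g(n) → ∞ as n → ∞.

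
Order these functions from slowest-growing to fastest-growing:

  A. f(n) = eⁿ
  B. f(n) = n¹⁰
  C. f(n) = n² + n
C < B < A

Comparing growth rates:
C = n² + n is O(n²)
B = n¹⁰ is O(n¹⁰)
A = eⁿ is O(eⁿ)

Therefore, the order from slowest to fastest is: C < B < A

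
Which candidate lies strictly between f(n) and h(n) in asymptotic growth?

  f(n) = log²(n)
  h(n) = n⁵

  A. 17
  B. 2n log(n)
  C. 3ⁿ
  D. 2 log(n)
B

We need g(n) with log²(n) = o(g(n)) and g(n) = o(n⁵), i.e. O(log² n) ≺ g ≺ O(n⁵).
Check each option:
  A. 17 — O(1) does not grow strictly faster than f(n)
  B. 2n log(n) — O(n log n) is strictly between O(log² n) and O(n⁵) ✓
  C. 3ⁿ — O(3ⁿ) does not grow strictly slower than h(n)
  D. 2 log(n) — O(log n) does not grow strictly faster than f(n)

Only option B (2n log(n)) lies strictly between.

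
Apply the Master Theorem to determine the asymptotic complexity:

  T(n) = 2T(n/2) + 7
Θ(n)

Master Theorem: a = 2, b = 2, f(n) = 7.
Compute the critical exponent d = log₂(2) = 1.
Compare f(n) = Θ(1) against n^d:
  k = 0 < d = 1, so f(n) = O(n^(d-ε)) — Case 1.
  The recursion cost dominates: T(n) = Θ(n^d) = Θ(n).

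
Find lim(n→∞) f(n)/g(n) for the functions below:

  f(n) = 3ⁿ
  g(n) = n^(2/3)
∞

Since 3ⁿ (O(3ⁿ)) grows faster than n^(2/3) (O(n^(2/3))),
the ratio f(n)/g(n) → ∞ as n → ∞.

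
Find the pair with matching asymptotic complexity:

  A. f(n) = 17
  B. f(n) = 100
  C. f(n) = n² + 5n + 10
A and B

Examining each function:
  A. 17 is O(1)
  B. 100 is O(1)
  C. n² + 5n + 10 is O(n²)

Functions A and B both have the same complexity class.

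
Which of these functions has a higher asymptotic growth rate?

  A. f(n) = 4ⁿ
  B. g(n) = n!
B

f(n) = 4ⁿ is O(4ⁿ), while g(n) = n! is O(n!).
Since O(n!) grows faster than O(4ⁿ), g(n) dominates.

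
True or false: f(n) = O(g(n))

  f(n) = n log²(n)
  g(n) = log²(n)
False

f(n) = n log²(n) is O(n log² n), and g(n) = log²(n) is O(log² n).
Since O(n log² n) grows faster than O(log² n), f(n) = O(g(n)) is false.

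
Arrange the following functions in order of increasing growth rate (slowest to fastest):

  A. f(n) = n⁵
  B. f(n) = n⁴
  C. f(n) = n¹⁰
B < A < C

Comparing growth rates:
B = n⁴ is O(n⁴)
A = n⁵ is O(n⁵)
C = n¹⁰ is O(n¹⁰)

Therefore, the order from slowest to fastest is: B < A < C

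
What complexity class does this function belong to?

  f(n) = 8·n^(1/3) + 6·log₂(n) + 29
O(n^(1/3))

The dominant term in 8·n^(1/3) + 6·log₂(n) + 29 is 8·n^(1/3), which is Θ(n^(1/3)).
Lower-order terms (6·log₂(n), 29) are asymptotically negligible.
Constants are absorbed, so the tightest bound is O(n^(1/3)).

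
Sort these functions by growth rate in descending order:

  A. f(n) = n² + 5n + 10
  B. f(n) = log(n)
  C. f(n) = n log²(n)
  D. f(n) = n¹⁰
D > A > C > B

Comparing growth rates:
D = n¹⁰ is O(n¹⁰)
A = n² + 5n + 10 is O(n²)
C = n log²(n) is O(n log² n)
B = log(n) is O(log n)

Therefore, the order from fastest to slowest is: D > A > C > B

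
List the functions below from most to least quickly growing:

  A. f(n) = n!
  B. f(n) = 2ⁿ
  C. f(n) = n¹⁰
A > B > C

Comparing growth rates:
A = n! is O(n!)
B = 2ⁿ is O(2ⁿ)
C = n¹⁰ is O(n¹⁰)

Therefore, the order from fastest to slowest is: A > B > C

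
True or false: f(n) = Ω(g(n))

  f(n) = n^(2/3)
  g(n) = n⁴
False

f(n) = n^(2/3) is O(n^(2/3)), and g(n) = n⁴ is O(n⁴).
Since O(n^(2/3)) grows slower than O(n⁴), f(n) = Ω(g(n)) is false.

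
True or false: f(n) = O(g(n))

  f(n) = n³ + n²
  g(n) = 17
False

f(n) = n³ + n² is O(n³), and g(n) = 17 is O(1).
Since O(n³) grows faster than O(1), f(n) = O(g(n)) is false.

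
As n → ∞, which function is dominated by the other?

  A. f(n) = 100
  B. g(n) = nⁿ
A

f(n) = 100 is O(1), while g(n) = nⁿ is O(nⁿ).
Since O(1) grows slower than O(nⁿ), f(n) is dominated.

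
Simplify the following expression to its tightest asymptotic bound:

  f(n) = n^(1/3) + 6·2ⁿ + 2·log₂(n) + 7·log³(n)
Θ(2ⁿ)

Order the terms by growth rate: 2·log₂(n) ≺ 7·log³(n) ≺ n^(1/3) ≺ 6·2ⁿ.
The fastest-growing term 6·2ⁿ dominates as n → ∞; dropping its constant factor gives Θ(2ⁿ).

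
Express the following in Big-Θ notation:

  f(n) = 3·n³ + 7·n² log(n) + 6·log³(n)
Θ(n³)

Order the terms by growth rate: 6·log³(n) ≺ 7·n² log(n) ≺ 3·n³.
The fastest-growing term 3·n³ dominates as n → ∞; dropping its constant factor gives Θ(n³).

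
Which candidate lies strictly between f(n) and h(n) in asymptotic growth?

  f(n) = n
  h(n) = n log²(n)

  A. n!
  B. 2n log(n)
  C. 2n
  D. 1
B

We need g(n) with n = o(g(n)) and g(n) = o(n log²(n)), i.e. O(n) ≺ g ≺ O(n log² n).
Check each option:
  A. n! — O(n!) does not grow strictly slower than h(n)
  B. 2n log(n) — O(n log n) is strictly between O(n) and O(n log² n) ✓
  C. 2n — O(n) does not grow strictly faster than f(n)
  D. 1 — O(1) does not grow strictly faster than f(n)

Only option B (2n log(n)) lies strictly between.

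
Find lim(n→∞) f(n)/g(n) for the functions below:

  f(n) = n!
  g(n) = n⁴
∞

Since n! (O(n!)) grows faster than n⁴ (O(n⁴)),
the ratio f(n)/g(n) → ∞ as n → ∞.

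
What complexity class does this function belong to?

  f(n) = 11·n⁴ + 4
O(n⁴)

The dominant term in 11·n⁴ + 4 is 11·n⁴, which is Θ(n⁴).
Lower-order terms (4) are asymptotically negligible.
Constants are absorbed, so the tightest bound is O(n⁴).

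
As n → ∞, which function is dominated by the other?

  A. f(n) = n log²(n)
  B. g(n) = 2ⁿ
A

f(n) = n log²(n) is O(n log² n), while g(n) = 2ⁿ is O(2ⁿ).
Since O(n log² n) grows slower than O(2ⁿ), f(n) is dominated.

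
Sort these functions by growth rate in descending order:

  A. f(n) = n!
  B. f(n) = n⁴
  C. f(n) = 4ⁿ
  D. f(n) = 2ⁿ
A > C > D > B

Comparing growth rates:
A = n! is O(n!)
C = 4ⁿ is O(4ⁿ)
D = 2ⁿ is O(2ⁿ)
B = n⁴ is O(n⁴)

Therefore, the order from fastest to slowest is: A > C > D > B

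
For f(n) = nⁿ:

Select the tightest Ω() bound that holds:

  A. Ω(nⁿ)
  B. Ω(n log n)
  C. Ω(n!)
A

f(n) = nⁿ is Ω(nⁿ).
All listed options are valid Big-Ω bounds (lower bounds),
but Ω(nⁿ) is the tightest (largest valid bound).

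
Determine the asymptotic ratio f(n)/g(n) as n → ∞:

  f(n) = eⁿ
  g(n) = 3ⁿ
0

Since eⁿ (O(eⁿ)) grows slower than 3ⁿ (O(3ⁿ)),
the ratio f(n)/g(n) → 0 as n → ∞.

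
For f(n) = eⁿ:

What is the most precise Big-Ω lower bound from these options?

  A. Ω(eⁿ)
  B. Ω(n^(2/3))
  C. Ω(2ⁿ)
A

f(n) = eⁿ is Ω(eⁿ).
All listed options are valid Big-Ω bounds (lower bounds),
but Ω(eⁿ) is the tightest (largest valid bound).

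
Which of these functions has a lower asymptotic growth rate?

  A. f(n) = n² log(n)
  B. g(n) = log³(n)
B

f(n) = n² log(n) is O(n² log n), while g(n) = log³(n) is O(log³ n).
Since O(log³ n) grows slower than O(n² log n), g(n) is dominated.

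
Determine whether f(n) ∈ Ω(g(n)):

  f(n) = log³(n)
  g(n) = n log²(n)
False

f(n) = log³(n) is O(log³ n), and g(n) = n log²(n) is O(n log² n).
Since O(log³ n) grows slower than O(n log² n), f(n) = Ω(g(n)) is false.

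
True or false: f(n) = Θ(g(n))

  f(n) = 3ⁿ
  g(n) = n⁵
False

f(n) = 3ⁿ is O(3ⁿ), and g(n) = n⁵ is O(n⁵).
Since they have different growth rates, f(n) = Θ(g(n)) is false.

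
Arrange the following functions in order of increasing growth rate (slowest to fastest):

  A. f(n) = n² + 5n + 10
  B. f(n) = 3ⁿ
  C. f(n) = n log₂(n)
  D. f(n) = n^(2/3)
D < C < A < B

Comparing growth rates:
D = n^(2/3) is O(n^(2/3))
C = n log₂(n) is O(n log n)
A = n² + 5n + 10 is O(n²)
B = 3ⁿ is O(3ⁿ)

Therefore, the order from slowest to fastest is: D < C < A < B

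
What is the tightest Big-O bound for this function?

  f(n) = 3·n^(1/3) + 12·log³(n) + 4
O(n^(1/3))

The dominant term in 3·n^(1/3) + 12·log³(n) + 4 is 3·n^(1/3), which is Θ(n^(1/3)).
Lower-order terms (12·log³(n), 4) are asymptotically negligible.
Constants are absorbed, so the tightest bound is O(n^(1/3)).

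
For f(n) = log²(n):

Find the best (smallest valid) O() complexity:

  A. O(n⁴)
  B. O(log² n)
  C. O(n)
B

f(n) = log²(n) is O(log² n).
All listed options are valid Big-O bounds (upper bounds),
but O(log² n) is the tightest (smallest valid bound).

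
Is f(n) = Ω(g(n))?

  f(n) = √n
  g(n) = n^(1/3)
True

f(n) = √n is O(√n), and g(n) = n^(1/3) is O(n^(1/3)).
Since O(√n) grows at least as fast as O(n^(1/3)), f(n) = Ω(g(n)) is true.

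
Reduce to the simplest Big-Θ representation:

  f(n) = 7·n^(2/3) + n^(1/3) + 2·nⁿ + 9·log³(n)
Θ(nⁿ)

Order the terms by growth rate: 9·log³(n) ≺ n^(1/3) ≺ 7·n^(2/3) ≺ 2·nⁿ.
The fastest-growing term 2·nⁿ dominates as n → ∞; dropping its constant factor gives Θ(nⁿ).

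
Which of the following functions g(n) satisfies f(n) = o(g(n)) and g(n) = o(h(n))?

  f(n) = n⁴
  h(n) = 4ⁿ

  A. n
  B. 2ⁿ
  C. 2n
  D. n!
B

We need g(n) with n⁴ = o(g(n)) and g(n) = o(4ⁿ), i.e. O(n⁴) ≺ g ≺ O(4ⁿ).
Check each option:
  A. n — O(n) does not grow strictly faster than f(n)
  B. 2ⁿ — O(2ⁿ) is strictly between O(n⁴) and O(4ⁿ) ✓
  C. 2n — O(n) does not grow strictly faster than f(n)
  D. n! — O(n!) does not grow strictly slower than h(n)

Only option B (2ⁿ) lies strictly between.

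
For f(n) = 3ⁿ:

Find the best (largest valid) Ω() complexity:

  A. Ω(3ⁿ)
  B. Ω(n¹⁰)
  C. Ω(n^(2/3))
A

f(n) = 3ⁿ is Ω(3ⁿ).
All listed options are valid Big-Ω bounds (lower bounds),
but Ω(3ⁿ) is the tightest (largest valid bound).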